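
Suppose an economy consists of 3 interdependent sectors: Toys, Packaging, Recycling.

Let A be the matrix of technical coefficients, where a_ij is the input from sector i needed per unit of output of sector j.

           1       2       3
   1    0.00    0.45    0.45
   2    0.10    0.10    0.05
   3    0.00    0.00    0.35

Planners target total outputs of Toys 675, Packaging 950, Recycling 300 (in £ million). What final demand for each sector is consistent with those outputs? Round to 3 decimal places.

I − A =
  [   1.00    -0.45    -0.45]
  [  -0.10     0.90    -0.05]
  [   0.00     0.00     0.65]
d = (I − A) x:
  d_1 = (+1.00)·675 + (-0.45)·950 + (-0.45)·300 = 112.500
  d_2 = (-0.10)·675 + (+0.90)·950 + (-0.05)·300 = 772.500
  d_3 = (+0.00)·675 + (+0.00)·950 + (+0.65)·300 = 195.000

d_1 = 112.500, d_2 = 772.500, d_3 = 195.000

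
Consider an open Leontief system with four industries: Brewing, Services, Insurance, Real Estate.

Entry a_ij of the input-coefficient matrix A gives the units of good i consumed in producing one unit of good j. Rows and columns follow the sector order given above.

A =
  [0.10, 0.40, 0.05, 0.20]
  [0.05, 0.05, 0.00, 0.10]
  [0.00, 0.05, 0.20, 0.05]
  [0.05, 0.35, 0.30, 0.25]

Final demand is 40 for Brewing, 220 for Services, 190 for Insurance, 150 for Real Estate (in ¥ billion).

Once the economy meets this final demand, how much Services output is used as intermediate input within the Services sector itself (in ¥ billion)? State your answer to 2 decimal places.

z_SS = 14.85

I − A =
  [   0.90    -0.40    -0.05    -0.20]
  [  -0.05     0.95     0.00    -0.10]
  [   0.00    -0.05     0.80    -0.05]
  [  -0.05    -0.35    -0.30     0.75]
Compute the cofactors C_ij = (−1)^(i+j)·(3×3 minor ij) of I−A; the adjugate is their transpose:
adj(I−A) = Cᵀ =
  [ 0.526250   0.295750   0.102875   0.186625]
  [ 0.033250   0.518375   0.032125   0.080125]
  [ 0.005375   0.050000   0.579750   0.046750]
  [ 0.052750   0.281625   0.253750   0.667875]
det(I−A) = Σ_j (I−A)_1j·C_1j = (0.90)(0.526250) + (-0.40)(0.033250) + (-0.05)(0.005375) + (-0.20)(0.052750) = 0.44950625
(I − A)⁻¹ = adj(I−A) / det(I−A) ≈
  [   1.1707     0.6579     0.2289     0.4152]
  [   0.0740     1.1532     0.0715     0.1783]
  [   0.0120     0.1112     1.2897     0.1040]
  [   0.1174     0.6265     0.5645     1.4858]
First solve x = (I − A)⁻¹ d = adj(I−A)·d / det(I−A); in particular x_S = (0.033250·40 + 0.518375·220 + 0.032125·190 + 0.080125·150) / 0.44950625 = 133.495 / 0.44950625 ≈ 296.9814.
Intermediate flow from S to S: z_SS = a_SS · x_S = 0.05 × 133.495 / 0.44950625 = 6.67475 / 0.44950625 ≈ 14.85.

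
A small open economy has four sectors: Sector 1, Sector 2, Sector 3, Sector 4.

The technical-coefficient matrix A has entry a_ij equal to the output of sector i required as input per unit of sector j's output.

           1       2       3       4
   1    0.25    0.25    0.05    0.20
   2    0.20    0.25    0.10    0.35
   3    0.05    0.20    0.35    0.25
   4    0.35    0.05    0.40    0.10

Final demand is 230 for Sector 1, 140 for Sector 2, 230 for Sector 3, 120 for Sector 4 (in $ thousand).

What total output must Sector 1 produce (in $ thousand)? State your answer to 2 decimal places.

I − A =
  [   0.75    -0.25    -0.05    -0.20]
  [  -0.20     0.75    -0.10    -0.35]
  [  -0.05    -0.20     0.65    -0.25]
  [  -0.35    -0.05    -0.40     0.90]
Compute the cofactors C_ij = (−1)^(i+j)·(3×3 minor ij) of I−A; the adjugate is their transpose:
adj(I−A) = Cᵀ =
  [ 0.305125   0.153375   0.151375   0.169500]
  [ 0.196875   0.307625   0.196625   0.218000]
  [ 0.161500   0.164000   0.363000   0.200500]
  [ 0.201375   0.149625   0.231125   0.313000]
det(I−A) = Σ_j (I−A)_1j·C_1j = (0.75)(0.305125) + (-0.25)(0.196875) + (-0.05)(0.161500) + (-0.20)(0.201375) = 0.131275
(I − A)⁻¹ = adj(I−A) / det(I−A) ≈
  [   2.3243     1.1683     1.1531     1.2912]
  [   1.4997     2.3434     1.4978     1.6606]
  [   1.2302     1.2493     2.7652     1.5273]
  [   1.5340     1.1398     1.7606     2.3843]
x = (I − A)⁻¹ d = adj(I−A)·d / det(I−A), with det(I−A) = 0.131275:
  x_1 = (0.305125·230 + 0.153375·140 + 0.151375·230 + 0.169500·120) / 0.131275 = 146.8075 / 0.131275 ≈ 1118.32
  x_2 = (0.196875·230 + 0.307625·140 + 0.196625·230 + 0.218000·120) / 0.131275 = 159.7325 / 0.131275 ≈ 1216.78
  x_3 = (0.161500·230 + 0.164000·140 + 0.363000·230 + 0.200500·120) / 0.131275 = 167.655 / 0.131275 ≈ 1277.13
  x_4 = (0.201375·230 + 0.149625·140 + 0.231125·230 + 0.313000·120) / 0.131275 = 157.9825 / 0.131275 ≈ 1203.45

x_1 = 1118.32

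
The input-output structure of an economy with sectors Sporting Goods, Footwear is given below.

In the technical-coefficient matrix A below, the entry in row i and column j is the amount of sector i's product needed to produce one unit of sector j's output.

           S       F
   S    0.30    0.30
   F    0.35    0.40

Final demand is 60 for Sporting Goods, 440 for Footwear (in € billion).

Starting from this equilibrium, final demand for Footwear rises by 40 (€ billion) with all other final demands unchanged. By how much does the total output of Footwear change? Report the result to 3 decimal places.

Δx_F = 88.889

I − A =
  [   0.70    -0.30]
  [  -0.35     0.60]
det(I−A) = (0.70)(0.60) − (-0.30)(-0.35) = 0.3150
adj(I−A) = [[0.60, 0.30], [0.35, 0.70]]
(I − A)⁻¹ = adj(I−A) / det(I−A) ≈
  [   1.9048     0.9524]
  [   1.1111     2.2222]
Δx = (I − A)⁻¹ Δd with Δd having +40 in the Footwear component and 0 elsewhere.
So Δx_F = L_FF · (+40), where L_FF = adj(I−A)_FF / det(I−A) = 0.70 / 0.3150.
Δx_F = 0.70 × (+40) / 0.3150 = 28.00 / 0.3150 ≈ 88.889.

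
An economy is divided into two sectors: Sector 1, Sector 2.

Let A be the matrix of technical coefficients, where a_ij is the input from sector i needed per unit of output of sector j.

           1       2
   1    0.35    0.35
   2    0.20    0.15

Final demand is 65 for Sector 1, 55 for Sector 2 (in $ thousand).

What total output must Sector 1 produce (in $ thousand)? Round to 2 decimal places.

I − A =
  [   0.65    -0.35]
  [  -0.20     0.85]
det(I−A) = (0.65)(0.85) − (-0.35)(-0.20) = 0.4825
adj(I−A) = [[0.85, 0.35], [0.20, 0.65]]
(I − A)⁻¹ = adj(I−A) / det(I−A) ≈
  [   1.7617     0.7254]
  [   0.4145     1.3472]
x = (I − A)⁻¹ d = adj(I−A)·d / det(I−A), with det(I−A) = 0.4825:
  x_1 = (0.85·65 + 0.35·55) / 0.4825 = 74.50 / 0.4825 ≈ 154.40
  x_2 = (0.20·65 + 0.65·55) / 0.4825 = 48.75 / 0.4825 ≈ 101.04

x_1 = 154.40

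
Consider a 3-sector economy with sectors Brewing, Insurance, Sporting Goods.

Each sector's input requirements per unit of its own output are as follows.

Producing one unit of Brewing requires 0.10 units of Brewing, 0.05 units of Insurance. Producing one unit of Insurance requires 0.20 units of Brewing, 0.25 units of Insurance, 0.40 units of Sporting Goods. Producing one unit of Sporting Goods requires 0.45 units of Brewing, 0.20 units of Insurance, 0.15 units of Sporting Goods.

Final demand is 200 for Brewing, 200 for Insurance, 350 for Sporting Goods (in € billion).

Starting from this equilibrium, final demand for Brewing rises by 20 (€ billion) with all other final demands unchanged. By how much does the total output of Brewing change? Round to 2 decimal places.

I − A =
  [   0.90    -0.20    -0.45]
  [  -0.05     0.75    -0.20]
  [   0.00    -0.40     0.85]
Cofactors of I−A, C_ij = (−1)^(i+j)·(minor ij) (rows/columns in the sector order above):
  C_11 = (0.75)(0.85) − (-0.20)(-0.40) = 0.5575
  C_12 = −[(-0.05)(0.85) − (-0.20)(0.00)] = 0.0425
  C_13 = (-0.05)(-0.40) − (0.75)(0.00) = 0.0200
  C_21 = −[(-0.20)(0.85) − (-0.45)(-0.40)] = 0.3500
  C_22 = (0.90)(0.85) − (-0.45)(0.00) = 0.7650
  C_23 = −[(0.90)(-0.40) − (-0.20)(0.00)] = 0.3600
  C_31 = (-0.20)(-0.20) − (-0.45)(0.75) = 0.3775
  C_32 = −[(0.90)(-0.20) − (-0.45)(-0.05)] = 0.2025
  C_33 = (0.90)(0.75) − (-0.20)(-0.05) = 0.6650
det(I−A) = Σ_j (I−A)_1j·C_1j = (0.90)(0.5575) + (-0.20)(0.0425) + (-0.45)(0.0200) = 0.48425
adj(I−A) = Cᵀ =
  [ 0.5575   0.3500   0.3775]
  [ 0.0425   0.7650   0.2025]
  [ 0.0200   0.3600   0.6650]
(I − A)⁻¹ = adj(I−A) / det(I−A) ≈
  [   1.1513     0.7228     0.7796]
  [   0.0878     1.5798     0.4182]
  [   0.0413     0.7434     1.3733]
Δx = (I − A)⁻¹ Δd with Δd having +20 in the Brewing component and 0 elsewhere.
So Δx_B = L_BB · (+20), where L_BB = adj(I−A)_BB / det(I−A) = 0.5575 / 0.48425.
Δx_B = 0.5575 × (+20) / 0.48425 = 11.15 / 0.48425 ≈ 23.03.

Δx_B = 23.03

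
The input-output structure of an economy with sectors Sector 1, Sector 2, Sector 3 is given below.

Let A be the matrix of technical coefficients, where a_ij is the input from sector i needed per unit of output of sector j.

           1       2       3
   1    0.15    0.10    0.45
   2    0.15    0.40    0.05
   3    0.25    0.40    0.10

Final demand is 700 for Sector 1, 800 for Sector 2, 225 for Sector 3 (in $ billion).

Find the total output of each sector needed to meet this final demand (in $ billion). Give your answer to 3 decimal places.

x_1 = 1929.001, x_2 = 1953.418, x_3 = 1654.020

I − A =
  [   0.85    -0.10    -0.45]
  [  -0.15     0.60    -0.05]
  [  -0.25    -0.40     0.90]
Cofactors of I−A, C_ij = (−1)^(i+j)·(minor ij) (rows/columns in the sector order above):
  C_11 = (0.60)(0.90) − (-0.05)(-0.40) = 0.5200
  C_12 = −[(-0.15)(0.90) − (-0.05)(-0.25)] = 0.1475
  C_13 = (-0.15)(-0.40) − (0.60)(-0.25) = 0.2100
  C_21 = −[(-0.10)(0.90) − (-0.45)(-0.40)] = 0.2700
  C_22 = (0.85)(0.90) − (-0.45)(-0.25) = 0.6525
  C_23 = −[(0.85)(-0.40) − (-0.10)(-0.25)] = 0.3650
  C_31 = (-0.10)(-0.05) − (-0.45)(0.60) = 0.2750
  C_32 = −[(0.85)(-0.05) − (-0.45)(-0.15)] = 0.1100
  C_33 = (0.85)(0.60) − (-0.10)(-0.15) = 0.4950
det(I−A) = Σ_j (I−A)_1j·C_1j = (0.85)(0.5200) + (-0.10)(0.1475) + (-0.45)(0.2100) = 0.33275
adj(I−A) = Cᵀ =
  [ 0.5200   0.2700   0.2750]
  [ 0.1475   0.6525   0.1100]
  [ 0.2100   0.3650   0.4950]
(I − A)⁻¹ = adj(I−A) / det(I−A) ≈
  [   1.5627     0.8114     0.8264]
  [   0.4433     1.9609     0.3306]
  [   0.6311     1.0969     1.4876]
x = (I − A)⁻¹ d = adj(I−A)·d / det(I−A), with det(I−A) = 0.33275:
  x_1 = (0.5200·700 + 0.2700·800 + 0.2750·225) / 0.33275 = 641.875 / 0.33275 ≈ 1929.001
  x_2 = (0.1475·700 + 0.6525·800 + 0.1100·225) / 0.33275 = 650.00 / 0.33275 ≈ 1953.418
  x_3 = (0.2100·700 + 0.3650·800 + 0.4950·225) / 0.33275 = 550.375 / 0.33275 ≈ 1654.020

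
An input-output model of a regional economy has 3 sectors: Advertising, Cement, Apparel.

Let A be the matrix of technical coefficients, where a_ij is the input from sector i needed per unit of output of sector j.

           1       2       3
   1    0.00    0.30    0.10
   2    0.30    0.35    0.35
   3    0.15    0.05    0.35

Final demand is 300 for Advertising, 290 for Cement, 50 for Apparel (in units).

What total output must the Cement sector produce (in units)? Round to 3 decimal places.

x_2 = 868.232

I − A =
  [   1.00    -0.30    -0.10]
  [  -0.30     0.65    -0.35]
  [  -0.15    -0.05     0.65]
Cofactors of I−A, C_ij = (−1)^(i+j)·(minor ij) (rows/columns in the sector order above):
  C_11 = (0.65)(0.65) − (-0.35)(-0.05) = 0.4050
  C_12 = −[(-0.30)(0.65) − (-0.35)(-0.15)] = 0.2475
  C_13 = (-0.30)(-0.05) − (0.65)(-0.15) = 0.1125
  C_21 = −[(-0.30)(0.65) − (-0.10)(-0.05)] = 0.2000
  C_22 = (1.00)(0.65) − (-0.10)(-0.15) = 0.6350
  C_23 = −[(1.00)(-0.05) − (-0.30)(-0.15)] = 0.0950
  C_31 = (-0.30)(-0.35) − (-0.10)(0.65) = 0.1700
  C_32 = −[(1.00)(-0.35) − (-0.10)(-0.30)] = 0.3800
  C_33 = (1.00)(0.65) − (-0.30)(-0.30) = 0.5600
det(I−A) = Σ_j (I−A)_1j·C_1j = (1.00)(0.4050) + (-0.30)(0.2475) + (-0.10)(0.1125) = 0.3195
adj(I−A) = Cᵀ =
  [ 0.4050   0.2000   0.1700]
  [ 0.2475   0.6350   0.3800]
  [ 0.1125   0.0950   0.5600]
(I − A)⁻¹ = adj(I−A) / det(I−A) ≈
  [   1.2676     0.6260     0.5321]
  [   0.7746     1.9875     1.1894]
  [   0.3521     0.2973     1.7527]
x = (I − A)⁻¹ d = adj(I−A)·d / det(I−A), with det(I−A) = 0.3195:
  x_1 = (0.4050·300 + 0.2000·290 + 0.1700·50) / 0.3195 = 188.00 / 0.3195 ≈ 588.419
  x_2 = (0.2475·300 + 0.6350·290 + 0.3800·50) / 0.3195 = 277.40 / 0.3195 ≈ 868.232
  x_3 = (0.1125·300 + 0.0950·290 + 0.5600·50) / 0.3195 = 89.30 / 0.3195 ≈ 279.499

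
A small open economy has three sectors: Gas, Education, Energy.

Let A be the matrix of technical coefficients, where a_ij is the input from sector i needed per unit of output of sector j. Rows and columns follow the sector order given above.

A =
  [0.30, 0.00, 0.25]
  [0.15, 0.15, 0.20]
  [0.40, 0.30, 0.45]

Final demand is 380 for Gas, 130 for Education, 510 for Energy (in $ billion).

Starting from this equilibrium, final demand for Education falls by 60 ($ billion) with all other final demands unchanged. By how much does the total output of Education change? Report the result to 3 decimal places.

Δx_2 = -90.476

I − A =
  [   0.70     0.00    -0.25]
  [  -0.15     0.85    -0.20]
  [  -0.40    -0.30     0.55]
Cofactors of I−A, C_ij = (−1)^(i+j)·(minor ij) (rows/columns in the sector order above):
  C_11 = (0.85)(0.55) − (-0.20)(-0.30) = 0.4075
  C_12 = −[(-0.15)(0.55) − (-0.20)(-0.40)] = 0.1625
  C_13 = (-0.15)(-0.30) − (0.85)(-0.40) = 0.3850
  C_21 = −[(0.00)(0.55) − (-0.25)(-0.30)] = 0.0750
  C_22 = (0.70)(0.55) − (-0.25)(-0.40) = 0.2850
  C_23 = −[(0.70)(-0.30) − (0.00)(-0.40)] = 0.2100
  C_31 = (0.00)(-0.20) − (-0.25)(0.85) = 0.2125
  C_32 = −[(0.70)(-0.20) − (-0.25)(-0.15)] = 0.1775
  C_33 = (0.70)(0.85) − (0.00)(-0.15) = 0.5950
det(I−A) = Σ_j (I−A)_1j·C_1j = (0.70)(0.4075) + (0.00)(0.1625) + (-0.25)(0.3850) = 0.1890
adj(I−A) = Cᵀ =
  [ 0.4075   0.0750   0.2125]
  [ 0.1625   0.2850   0.1775]
  [ 0.3850   0.2100   0.5950]
(I − A)⁻¹ = adj(I−A) / det(I−A) ≈
  [   2.1561     0.3968     1.1243]
  [   0.8598     1.5079     0.9392]
  [   2.0370     1.1111     3.1481]
Δx = (I − A)⁻¹ Δd with Δd having -60 in the Education component and 0 elsewhere.
So Δx_2 = L_22 · (-60), where L_22 = adj(I−A)_22 / det(I−A) = 0.2850 / 0.1890.
Δx_2 = 0.2850 × (-60) / 0.1890 = -17.10 / 0.1890 ≈ -90.476.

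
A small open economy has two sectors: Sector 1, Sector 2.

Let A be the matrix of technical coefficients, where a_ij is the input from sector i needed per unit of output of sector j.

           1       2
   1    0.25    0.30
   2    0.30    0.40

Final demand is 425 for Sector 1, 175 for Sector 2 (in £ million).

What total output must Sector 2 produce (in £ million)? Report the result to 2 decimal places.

x_2 = 718.75

I − A =
  [   0.75    -0.30]
  [  -0.30     0.60]
det(I−A) = (0.75)(0.60) − (-0.30)(-0.30) = 0.3600
adj(I−A) = [[0.60, 0.30], [0.30, 0.75]]
(I − A)⁻¹ = adj(I−A) / det(I−A) ≈
  [   1.6667     0.8333]
  [   0.8333     2.0833]
x = (I − A)⁻¹ d = adj(I−A)·d / det(I−A), with det(I−A) = 0.3600:
  x_1 = (0.60·425 + 0.30·175) / 0.3600 = 307.50 / 0.3600 ≈ 854.17
  x_2 = (0.30·425 + 0.75·175) / 0.3600 = 258.75 / 0.3600 = 718.75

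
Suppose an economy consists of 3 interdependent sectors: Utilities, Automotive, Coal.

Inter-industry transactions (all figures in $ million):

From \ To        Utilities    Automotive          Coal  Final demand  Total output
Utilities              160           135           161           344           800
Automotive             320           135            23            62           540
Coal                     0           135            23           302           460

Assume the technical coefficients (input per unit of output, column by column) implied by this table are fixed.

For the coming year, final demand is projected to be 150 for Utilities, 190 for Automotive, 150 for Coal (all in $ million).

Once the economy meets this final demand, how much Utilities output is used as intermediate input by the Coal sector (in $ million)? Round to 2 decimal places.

Technical coefficients a_ij = z_ij / X_j:
  a_UU = 160/800 = 0.20, a_AU = 320/800 = 0.40, a_CU = 0/800 = 0.00
  a_UA = 135/540 = 0.25, a_AA = 135/540 = 0.25, a_CA = 135/540 = 0.25
  a_UC = 161/460 = 0.35, a_AC = 23/460 = 0.05, a_CC = 23/460 = 0.05
I − A =
  [   0.80    -0.25    -0.35]
  [  -0.40     0.75    -0.05]
  [   0.00    -0.25     0.95]
Cofactors of I−A, C_ij = (−1)^(i+j)·(minor ij) (rows/columns in the sector order above):
  C_11 = (0.75)(0.95) − (-0.05)(-0.25) = 0.7000
  C_12 = −[(-0.40)(0.95) − (-0.05)(0.00)] = 0.3800
  C_13 = (-0.40)(-0.25) − (0.75)(0.00) = 0.1000
  C_21 = −[(-0.25)(0.95) − (-0.35)(-0.25)] = 0.3250
  C_22 = (0.80)(0.95) − (-0.35)(0.00) = 0.7600
  C_23 = −[(0.80)(-0.25) − (-0.25)(0.00)] = 0.2000
  C_31 = (-0.25)(-0.05) − (-0.35)(0.75) = 0.2750
  C_32 = −[(0.80)(-0.05) − (-0.35)(-0.40)] = 0.1800
  C_33 = (0.80)(0.75) − (-0.25)(-0.40) = 0.5000
det(I−A) = Σ_j (I−A)_1j·C_1j = (0.80)(0.7000) + (-0.25)(0.3800) + (-0.35)(0.1000) = 0.4300
adj(I−A) = Cᵀ =
  [ 0.7000   0.3250   0.2750]
  [ 0.3800   0.7600   0.1800]
  [ 0.1000   0.2000   0.5000]
(I − A)⁻¹ = adj(I−A) / det(I−A) ≈
  [   1.6279     0.7558     0.6395]
  [   0.8837     1.7674     0.4186]
  [   0.2326     0.4651     1.1628]
First solve x = (I − A)⁻¹ d = adj(I−A)·d / det(I−A); in particular x_C = (0.1000·150 + 0.2000·190 + 0.5000·150) / 0.4300 = 128.00 / 0.4300 ≈ 297.6744.
Intermediate flow from U to C: z_UC = a_UC · x_C = 0.35 × 128.00 / 0.4300 = 44.80 / 0.4300 ≈ 104.19.

z_UC = 104.19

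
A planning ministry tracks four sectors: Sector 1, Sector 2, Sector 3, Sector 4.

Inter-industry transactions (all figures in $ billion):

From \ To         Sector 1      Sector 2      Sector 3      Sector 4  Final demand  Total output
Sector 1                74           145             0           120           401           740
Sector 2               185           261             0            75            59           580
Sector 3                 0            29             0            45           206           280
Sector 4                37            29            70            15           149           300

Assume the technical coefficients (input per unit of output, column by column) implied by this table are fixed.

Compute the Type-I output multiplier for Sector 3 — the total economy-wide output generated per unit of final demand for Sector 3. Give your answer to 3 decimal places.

Technical coefficients a_ij = z_ij / X_j:
  a_11 = 74/740 = 0.10, a_21 = 185/740 = 0.25, a_31 = 0/740 = 0.00, a_41 = 37/740 = 0.05
  a_12 = 145/580 = 0.25, a_22 = 261/580 = 0.45, a_32 = 29/580 = 0.05, a_42 = 29/580 = 0.05
  a_13 = 0/280 = 0.00, a_23 = 0/280 = 0.00, a_33 = 0/280 = 0.00, a_43 = 70/280 = 0.25
  a_14 = 120/300 = 0.40, a_24 = 75/300 = 0.25, a_34 = 45/300 = 0.15, a_44 = 15/300 = 0.05
I − A =
  [   0.90    -0.25     0.00    -0.40]
  [  -0.25     0.55     0.00    -0.25]
  [   0.00    -0.05     1.00    -0.15]
  [  -0.05    -0.05    -0.25     0.95]
Compute the cofactors C_ij = (−1)^(i+j)·(3×3 minor ij) of I−A; the adjugate is their transpose:
adj(I−A) = Cᵀ =
  [ 0.486250   0.253125   0.070625   0.282500]
  [ 0.240625   0.801250   0.081250   0.325000]
  [ 0.018500   0.050375   0.380500   0.081125]
  [ 0.043125   0.068750   0.108125   0.432500]
det(I−A) = Σ_j (I−A)_1j·C_1j = (0.90)(0.486250) + (-0.25)(0.240625) + (0.00)(0.018500) + (-0.40)(0.043125) = 0.36021875
(I − A)⁻¹ = adj(I−A) / det(I−A) ≈
  [   1.3499     0.7027     0.1961     0.7842]
  [   0.6680     2.2243     0.2256     0.9022]
  [   0.0514     0.1398     1.0563     0.2252]
  [   0.1197     0.1909     0.3002     1.2007]
The output multiplier for sector j is the column-j sum of the Leontief inverse (I − A)⁻¹ = adj(I−A) / det(I−A).
Column 3 of adj(I−A): (0.070625, 0.081250, 0.380500, 0.108125); det(I−A) = 0.36021875.
m_3 = (0.070625 + 0.081250 + 0.380500 + 0.108125) / 0.36021875 = 0.6405 / 0.36021875 ≈ 1.778.

m_3 = 1.778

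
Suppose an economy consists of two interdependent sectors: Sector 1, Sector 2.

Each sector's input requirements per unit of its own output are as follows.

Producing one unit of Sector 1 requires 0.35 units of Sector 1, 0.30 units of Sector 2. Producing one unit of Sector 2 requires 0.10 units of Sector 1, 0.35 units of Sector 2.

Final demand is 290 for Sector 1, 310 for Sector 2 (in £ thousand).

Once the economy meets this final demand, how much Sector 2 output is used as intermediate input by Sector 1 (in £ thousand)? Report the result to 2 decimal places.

z_21 = 167.77

I − A =
  [   0.65    -0.10]
  [  -0.30     0.65]
det(I−A) = (0.65)(0.65) − (-0.10)(-0.30) = 0.3925
adj(I−A) = [[0.65, 0.10], [0.30, 0.65]]
(I − A)⁻¹ = adj(I−A) / det(I−A) ≈
  [   1.6561     0.2548]
  [   0.7643     1.6561]
First solve x = (I − A)⁻¹ d = adj(I−A)·d / det(I−A); in particular x_1 = (0.65·290 + 0.10·310) / 0.3925 = 219.50 / 0.3925 ≈ 559.2357.
Intermediate flow from 2 to 1: z_21 = a_21 · x_1 = 0.30 × 219.50 / 0.3925 = 65.85 / 0.3925 ≈ 167.77.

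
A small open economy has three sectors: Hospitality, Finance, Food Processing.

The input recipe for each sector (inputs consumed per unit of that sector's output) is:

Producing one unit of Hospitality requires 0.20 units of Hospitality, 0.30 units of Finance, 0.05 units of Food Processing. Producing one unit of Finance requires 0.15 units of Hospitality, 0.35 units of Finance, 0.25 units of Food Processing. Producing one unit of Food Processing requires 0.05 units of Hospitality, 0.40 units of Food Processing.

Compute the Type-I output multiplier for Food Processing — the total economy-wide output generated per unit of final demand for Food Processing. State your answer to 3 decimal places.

I − A =
  [   0.80    -0.15    -0.05]
  [  -0.30     0.65     0.00]
  [  -0.05    -0.25     0.60]
Cofactors of I−A, C_ij = (−1)^(i+j)·(minor ij) (rows/columns in the sector order above):
  C_11 = (0.65)(0.60) − (0.00)(-0.25) = 0.3900
  C_12 = −[(-0.30)(0.60) − (0.00)(-0.05)] = 0.1800
  C_13 = (-0.30)(-0.25) − (0.65)(-0.05) = 0.1075
  C_21 = −[(-0.15)(0.60) − (-0.05)(-0.25)] = 0.1025
  C_22 = (0.80)(0.60) − (-0.05)(-0.05) = 0.4775
  C_23 = −[(0.80)(-0.25) − (-0.15)(-0.05)] = 0.2075
  C_31 = (-0.15)(0.00) − (-0.05)(0.65) = 0.0325
  C_32 = −[(0.80)(0.00) − (-0.05)(-0.30)] = 0.0150
  C_33 = (0.80)(0.65) − (-0.15)(-0.30) = 0.4750
det(I−A) = Σ_j (I−A)_1j·C_1j = (0.80)(0.3900) + (-0.15)(0.1800) + (-0.05)(0.1075) = 0.279625
adj(I−A) = Cᵀ =
  [ 0.3900   0.1025   0.0325]
  [ 0.1800   0.4775   0.0150]
  [ 0.1075   0.2075   0.4750]
(I − A)⁻¹ = adj(I−A) / det(I−A) ≈
  [   1.3947     0.3666     0.1162]
  [   0.6437     1.7076     0.0536]
  [   0.3844     0.7421     1.6987]
The output multiplier for sector j is the column-j sum of the Leontief inverse (I − A)⁻¹ = adj(I−A) / det(I−A).
Column 3 of adj(I−A): (0.0325, 0.0150, 0.4750); det(I−A) = 0.279625.
m_3 = (0.0325 + 0.0150 + 0.4750) / 0.279625 = 0.5225 / 0.279625 ≈ 1.869.

m_3 = 1.869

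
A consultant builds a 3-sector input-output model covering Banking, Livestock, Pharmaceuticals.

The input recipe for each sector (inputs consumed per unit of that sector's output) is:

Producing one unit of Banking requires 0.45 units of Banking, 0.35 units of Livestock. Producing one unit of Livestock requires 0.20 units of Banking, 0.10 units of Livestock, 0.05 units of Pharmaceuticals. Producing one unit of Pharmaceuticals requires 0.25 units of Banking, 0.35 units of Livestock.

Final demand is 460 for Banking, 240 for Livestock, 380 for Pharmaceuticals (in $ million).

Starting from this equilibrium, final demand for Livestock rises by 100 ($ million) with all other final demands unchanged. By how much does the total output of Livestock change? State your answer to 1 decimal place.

Δx_L = 133.8

I − A =
  [   0.55    -0.20    -0.25]
  [  -0.35     0.90    -0.35]
  [   0.00    -0.05     1.00]
Cofactors of I−A, C_ij = (−1)^(i+j)·(minor ij) (rows/columns in the sector order above):
  C_11 = (0.90)(1.00) − (-0.35)(-0.05) = 0.8825
  C_12 = −[(-0.35)(1.00) − (-0.35)(0.00)] = 0.3500
  C_13 = (-0.35)(-0.05) − (0.90)(0.00) = 0.0175
  C_21 = −[(-0.20)(1.00) − (-0.25)(-0.05)] = 0.2125
  C_22 = (0.55)(1.00) − (-0.25)(0.00) = 0.5500
  C_23 = −[(0.55)(-0.05) − (-0.20)(0.00)] = 0.0275
  C_31 = (-0.20)(-0.35) − (-0.25)(0.90) = 0.2950
  C_32 = −[(0.55)(-0.35) − (-0.25)(-0.35)] = 0.2800
  C_33 = (0.55)(0.90) − (-0.20)(-0.35) = 0.4250
det(I−A) = Σ_j (I−A)_1j·C_1j = (0.55)(0.8825) + (-0.20)(0.3500) + (-0.25)(0.0175) = 0.4110
adj(I−A) = Cᵀ =
  [ 0.8825   0.2125   0.2950]
  [ 0.3500   0.5500   0.2800]
  [ 0.0175   0.0275   0.4250]
(I − A)⁻¹ = adj(I−A) / det(I−A) ≈
  [   2.1472     0.5170     0.7178]
  [   0.8516     1.3382     0.6813]
  [   0.0426     0.0669     1.0341]
Δx = (I − A)⁻¹ Δd with Δd having +100 in the Livestock component and 0 elsewhere.
So Δx_L = L_LL · (+100), where L_LL = adj(I−A)_LL / det(I−A) = 0.5500 / 0.4110.
Δx_L = 0.5500 × (+100) / 0.4110 = 55.00 / 0.4110 ≈ 133.8.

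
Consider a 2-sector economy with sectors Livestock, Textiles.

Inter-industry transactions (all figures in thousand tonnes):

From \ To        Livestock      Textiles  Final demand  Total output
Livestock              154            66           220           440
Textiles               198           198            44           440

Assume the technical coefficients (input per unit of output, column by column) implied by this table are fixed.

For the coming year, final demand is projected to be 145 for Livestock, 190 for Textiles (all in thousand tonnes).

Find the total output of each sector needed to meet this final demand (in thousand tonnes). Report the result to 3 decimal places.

Technical coefficients a_ij = z_ij / X_j:
  a_11 = 154/440 = 0.35, a_21 = 198/440 = 0.45
  a_12 = 66/440 = 0.15, a_22 = 198/440 = 0.45
I − A =
  [   0.65    -0.15]
  [  -0.45     0.55]
det(I−A) = (0.65)(0.55) − (-0.15)(-0.45) = 0.2900
adj(I−A) = [[0.55, 0.15], [0.45, 0.65]]
(I − A)⁻¹ = adj(I−A) / det(I−A) ≈
  [   1.8966     0.5172]
  [   1.5517     2.2414]
x = (I − A)⁻¹ d = adj(I−A)·d / det(I−A), with det(I−A) = 0.2900:
  x_1 = (0.55·145 + 0.15·190) / 0.2900 = 108.25 / 0.2900 ≈ 373.276
  x_2 = (0.45·145 + 0.65·190) / 0.2900 = 188.75 / 0.2900 ≈ 650.862

x_1 = 373.276, x_2 = 650.862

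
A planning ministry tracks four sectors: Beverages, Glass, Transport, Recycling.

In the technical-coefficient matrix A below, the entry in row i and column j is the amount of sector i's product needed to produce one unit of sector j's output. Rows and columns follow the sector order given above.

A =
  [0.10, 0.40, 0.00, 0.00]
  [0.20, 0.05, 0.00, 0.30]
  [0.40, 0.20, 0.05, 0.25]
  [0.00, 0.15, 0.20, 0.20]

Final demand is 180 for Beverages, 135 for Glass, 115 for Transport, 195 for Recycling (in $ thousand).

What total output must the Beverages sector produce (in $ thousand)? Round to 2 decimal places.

I − A =
  [   0.90    -0.40     0.00     0.00]
  [  -0.20     0.95     0.00    -0.30]
  [  -0.40    -0.20     0.95    -0.25]
  [   0.00    -0.15    -0.20     0.80]
Compute the cofactors C_ij = (−1)^(i+j)·(3×3 minor ij) of I−A; the adjugate is their transpose:
adj(I−A) = Cᵀ =
  [ 0.61975   0.28400   0.02400   0.11400]
  [ 0.16600   0.63900   0.05400   0.25650]
  [ 0.32550   0.30575   0.57950   0.29575]
  [ 0.11250   0.19625   0.15500   0.73625]
det(I−A) = Σ_j (I−A)_1j·C_1j = (0.90)(0.61975) + (-0.40)(0.16600) + (0.00)(0.32550) + (0.00)(0.11250) = 0.491375
(I − A)⁻¹ = adj(I−A) / det(I−A) ≈
  [   1.2613     0.5780     0.0488     0.2320]
  [   0.3378     1.3004     0.1099     0.5220]
  [   0.6624     0.6222     1.1793     0.6019]
  [   0.2289     0.3994     0.3154     1.4983]
x = (I − A)⁻¹ d = adj(I−A)·d / det(I−A), with det(I−A) = 0.491375:
  x_B = (0.61975·180 + 0.28400·135 + 0.02400·115 + 0.11400·195) / 0.491375 = 174.885 / 0.491375 ≈ 355.91
  x_G = (0.16600·180 + 0.63900·135 + 0.05400·115 + 0.25650·195) / 0.491375 = 172.3725 / 0.491375 ≈ 350.80
  x_T = (0.32550·180 + 0.30575·135 + 0.57950·115 + 0.29575·195) / 0.491375 = 224.18 / 0.491375 ≈ 456.23
  x_R = (0.11250·180 + 0.19625·135 + 0.15500·115 + 0.73625·195) / 0.491375 = 208.1375 / 0.491375 ≈ 423.58

x_B = 355.91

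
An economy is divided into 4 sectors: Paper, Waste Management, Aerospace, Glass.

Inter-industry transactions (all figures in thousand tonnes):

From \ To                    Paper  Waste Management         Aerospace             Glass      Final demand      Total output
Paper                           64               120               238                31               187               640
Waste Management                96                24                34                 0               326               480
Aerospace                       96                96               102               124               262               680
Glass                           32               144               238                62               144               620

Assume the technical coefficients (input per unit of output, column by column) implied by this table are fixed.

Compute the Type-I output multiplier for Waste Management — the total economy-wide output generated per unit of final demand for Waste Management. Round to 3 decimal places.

m_W = 2.875

Technical coefficients a_ij = z_ij / X_j:
  a_PP = 64/640 = 0.10, a_WP = 96/640 = 0.15, a_AP = 96/640 = 0.15, a_GP = 32/640 = 0.05
  a_PW = 120/480 = 0.25, a_WW = 24/480 = 0.05, a_AW = 96/480 = 0.20, a_GW = 144/480 = 0.30
  a_PA = 238/680 = 0.35, a_WA = 34/680 = 0.05, a_AA = 102/680 = 0.15, a_GA = 238/680 = 0.35
  a_PG = 31/620 = 0.05, a_WG = 0/620 = 0.00, a_AG = 124/620 = 0.20, a_GG = 62/620 = 0.10
I − A =
  [   0.90    -0.25    -0.35    -0.05]
  [  -0.15     0.95    -0.05     0.00]
  [  -0.15    -0.20     0.85    -0.20]
  [  -0.05    -0.30    -0.35     0.90]
Compute the cofactors C_ij = (−1)^(i+j)·(3×3 minor ij) of I−A; the adjugate is their transpose:
adj(I−A) = Cᵀ =
  [ 0.648250   0.274000   0.327875   0.108875]
  [ 0.111500   0.570000   0.090250   0.026250]
  [ 0.173750   0.254000   0.731125   0.172125]
  [ 0.140750   0.304000   0.332625   0.623625]
det(I−A) = Σ_j (I−A)_1j·C_1j = (0.90)(0.648250) + (-0.25)(0.111500) + (-0.35)(0.173750) + (-0.05)(0.140750) = 0.4877
(I − A)⁻¹ = adj(I−A) / det(I−A) ≈
  [   1.3292     0.5618     0.6723     0.2232]
  [   0.2286     1.1688     0.1851     0.0538]
  [   0.3563     0.5208     1.4991     0.3529]
  [   0.2886     0.6233     0.6820     1.2787]
The output multiplier for sector j is the column-j sum of the Leontief inverse (I − A)⁻¹ = adj(I−A) / det(I−A).
Column W of adj(I−A): (0.274000, 0.570000, 0.254000, 0.304000); det(I−A) = 0.4877.
m_W = (0.274000 + 0.570000 + 0.254000 + 0.304000) / 0.4877 = 1.402 / 0.4877 ≈ 2.875.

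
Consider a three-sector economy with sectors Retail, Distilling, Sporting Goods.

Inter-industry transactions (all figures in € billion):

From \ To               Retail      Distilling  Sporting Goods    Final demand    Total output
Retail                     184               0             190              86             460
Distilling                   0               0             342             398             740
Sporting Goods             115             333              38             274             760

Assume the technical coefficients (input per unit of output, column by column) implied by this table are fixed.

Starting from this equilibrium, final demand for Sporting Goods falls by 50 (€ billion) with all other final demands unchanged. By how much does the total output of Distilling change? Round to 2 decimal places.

Technical coefficients a_ij = z_ij / X_j:
  a_11 = 184/460 = 0.40, a_21 = 0/460 = 0.00, a_31 = 115/460 = 0.25
  a_12 = 0/740 = 0.00, a_22 = 0/740 = 0.00, a_32 = 333/740 = 0.45
  a_13 = 190/760 = 0.25, a_23 = 342/760 = 0.45, a_33 = 38/760 = 0.05
I − A =
  [   0.60     0.00    -0.25]
  [   0.00     1.00    -0.45]
  [  -0.25    -0.45     0.95]
Cofactors of I−A, C_ij = (−1)^(i+j)·(minor ij) (rows/columns in the sector order above):
  C_11 = (1.00)(0.95) − (-0.45)(-0.45) = 0.7475
  C_12 = −[(0.00)(0.95) − (-0.45)(-0.25)] = 0.1125
  C_13 = (0.00)(-0.45) − (1.00)(-0.25) = 0.2500
  C_21 = −[(0.00)(0.95) − (-0.25)(-0.45)] = 0.1125
  C_22 = (0.60)(0.95) − (-0.25)(-0.25) = 0.5075
  C_23 = −[(0.60)(-0.45) − (0.00)(-0.25)] = 0.2700
  C_31 = (0.00)(-0.45) − (-0.25)(1.00) = 0.2500
  C_32 = −[(0.60)(-0.45) − (-0.25)(0.00)] = 0.2700
  C_33 = (0.60)(1.00) − (0.00)(0.00) = 0.6000
det(I−A) = Σ_j (I−A)_1j·C_1j = (0.60)(0.7475) + (0.00)(0.1125) + (-0.25)(0.2500) = 0.3860
adj(I−A) = Cᵀ =
  [ 0.7475   0.1125   0.2500]
  [ 0.1125   0.5075   0.2700]
  [ 0.2500   0.2700   0.6000]
(I − A)⁻¹ = adj(I−A) / det(I−A) ≈
  [   1.9365     0.2915     0.6477]
  [   0.2915     1.3148     0.6995]
  [   0.6477     0.6995     1.5544]
Δx = (I − A)⁻¹ Δd with Δd having -50 in the Sporting Goods component and 0 elsewhere.
So Δx_2 = L_23 · (-50), where L_23 = adj(I−A)_23 / det(I−A) = 0.2700 / 0.3860.
Δx_2 = 0.2700 × (-50) / 0.3860 = -13.50 / 0.3860 ≈ -34.97.

Δx_2 = -34.97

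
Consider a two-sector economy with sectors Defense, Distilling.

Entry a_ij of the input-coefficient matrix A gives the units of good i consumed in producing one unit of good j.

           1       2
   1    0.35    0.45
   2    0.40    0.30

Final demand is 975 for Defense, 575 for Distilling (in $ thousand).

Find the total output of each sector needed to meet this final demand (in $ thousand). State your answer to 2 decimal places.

x_1 = 3422.73, x_2 = 2777.27

I − A =
  [   0.65    -0.45]
  [  -0.40     0.70]
det(I−A) = (0.65)(0.70) − (-0.45)(-0.40) = 0.2750
adj(I−A) = [[0.70, 0.45], [0.40, 0.65]]
(I − A)⁻¹ = adj(I−A) / det(I−A) ≈
  [   2.5455     1.6364]
  [   1.4545     2.3636]
x = (I − A)⁻¹ d = adj(I−A)·d / det(I−A), with det(I−A) = 0.2750:
  x_1 = (0.70·975 + 0.45·575) / 0.2750 = 941.25 / 0.2750 ≈ 3422.73
  x_2 = (0.40·975 + 0.65·575) / 0.2750 = 763.75 / 0.2750 ≈ 2777.27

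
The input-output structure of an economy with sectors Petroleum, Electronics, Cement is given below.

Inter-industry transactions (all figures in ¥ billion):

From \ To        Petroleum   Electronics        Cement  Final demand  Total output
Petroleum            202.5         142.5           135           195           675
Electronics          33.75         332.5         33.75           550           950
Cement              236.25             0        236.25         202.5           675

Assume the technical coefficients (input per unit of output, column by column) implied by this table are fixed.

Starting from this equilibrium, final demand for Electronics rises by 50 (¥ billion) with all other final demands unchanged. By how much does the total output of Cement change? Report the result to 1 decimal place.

Technical coefficients a_ij = z_ij / X_j:
  a_11 = 202.5/675 = 0.30, a_21 = 33.75/675 = 0.05, a_31 = 236.25/675 = 0.35
  a_12 = 142.5/950 = 0.15, a_22 = 332.5/950 = 0.35, a_32 = 0/950 = 0.00
  a_13 = 135/675 = 0.20, a_23 = 33.75/675 = 0.05, a_33 = 236.25/675 = 0.35
I − A =
  [   0.70    -0.15    -0.20]
  [  -0.05     0.65    -0.05]
  [  -0.35     0.00     0.65]
Cofactors of I−A, C_ij = (−1)^(i+j)·(minor ij) (rows/columns in the sector order above):
  C_11 = (0.65)(0.65) − (-0.05)(0.00) = 0.4225
  C_12 = −[(-0.05)(0.65) − (-0.05)(-0.35)] = 0.0500
  C_13 = (-0.05)(0.00) − (0.65)(-0.35) = 0.2275
  C_21 = −[(-0.15)(0.65) − (-0.20)(0.00)] = 0.0975
  C_22 = (0.70)(0.65) − (-0.20)(-0.35) = 0.3850
  C_23 = −[(0.70)(0.00) − (-0.15)(-0.35)] = 0.0525
  C_31 = (-0.15)(-0.05) − (-0.20)(0.65) = 0.1375
  C_32 = −[(0.70)(-0.05) − (-0.20)(-0.05)] = 0.0450
  C_33 = (0.70)(0.65) − (-0.15)(-0.05) = 0.4475
det(I−A) = Σ_j (I−A)_1j·C_1j = (0.70)(0.4225) + (-0.15)(0.0500) + (-0.20)(0.2275) = 0.24275
adj(I−A) = Cᵀ =
  [ 0.4225   0.0975   0.1375]
  [ 0.0500   0.3850   0.0450]
  [ 0.2275   0.0525   0.4475]
(I − A)⁻¹ = adj(I−A) / det(I−A) ≈
  [   1.7405     0.4016     0.5664]
  [   0.2060     1.5860     0.1854]
  [   0.9372     0.2163     1.8435]
Δx = (I − A)⁻¹ Δd with Δd having +50 in the Electronics component and 0 elsewhere.
So Δx_3 = L_32 · (+50), where L_32 = adj(I−A)_32 / det(I−A) = 0.0525 / 0.24275.
Δx_3 = 0.0525 × (+50) / 0.24275 = 2.625 / 0.24275 ≈ 10.8.

Δx_3 = 10.8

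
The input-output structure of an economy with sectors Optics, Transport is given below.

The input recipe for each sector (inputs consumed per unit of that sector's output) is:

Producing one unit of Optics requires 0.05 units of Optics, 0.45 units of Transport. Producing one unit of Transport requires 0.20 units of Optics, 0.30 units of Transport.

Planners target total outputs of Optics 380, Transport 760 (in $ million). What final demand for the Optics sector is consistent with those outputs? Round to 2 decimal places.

I − A =
  [   0.95    -0.20]
  [  -0.45     0.70]
d = (I − A) x:
  d_O = (+0.95)·380 + (-0.20)·760 = 209.00
  d_T = (-0.45)·380 + (+0.70)·760 = 361.00

d_O = 209.00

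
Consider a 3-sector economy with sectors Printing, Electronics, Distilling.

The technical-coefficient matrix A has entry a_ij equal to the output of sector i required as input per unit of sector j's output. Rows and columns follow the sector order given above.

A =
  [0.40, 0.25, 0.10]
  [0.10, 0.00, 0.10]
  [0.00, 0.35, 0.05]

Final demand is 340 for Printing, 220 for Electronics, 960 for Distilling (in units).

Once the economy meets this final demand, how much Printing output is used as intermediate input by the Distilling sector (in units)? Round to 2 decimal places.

I − A =
  [   0.60    -0.25    -0.10]
  [  -0.10     1.00    -0.10]
  [   0.00    -0.35     0.95]
Cofactors of I−A, C_ij = (−1)^(i+j)·(minor ij) (rows/columns in the sector order above):
  C_11 = (1.00)(0.95) − (-0.10)(-0.35) = 0.9150
  C_12 = −[(-0.10)(0.95) − (-0.10)(0.00)] = 0.0950
  C_13 = (-0.10)(-0.35) − (1.00)(0.00) = 0.0350
  C_21 = −[(-0.25)(0.95) − (-0.10)(-0.35)] = 0.2725
  C_22 = (0.60)(0.95) − (-0.10)(0.00) = 0.5700
  C_23 = −[(0.60)(-0.35) − (-0.25)(0.00)] = 0.2100
  C_31 = (-0.25)(-0.10) − (-0.10)(1.00) = 0.1250
  C_32 = −[(0.60)(-0.10) − (-0.10)(-0.10)] = 0.0700
  C_33 = (0.60)(1.00) − (-0.25)(-0.10) = 0.5750
det(I−A) = Σ_j (I−A)_1j·C_1j = (0.60)(0.9150) + (-0.25)(0.0950) + (-0.10)(0.0350) = 0.52175
adj(I−A) = Cᵀ =
  [ 0.9150   0.2725   0.1250]
  [ 0.0950   0.5700   0.0700]
  [ 0.0350   0.2100   0.5750]
(I − A)⁻¹ = adj(I−A) / det(I−A) ≈
  [   1.7537     0.5223     0.2396]
  [   0.1821     1.0925     0.1342]
  [   0.0671     0.4025     1.1021]
First solve x = (I − A)⁻¹ d = adj(I−A)·d / det(I−A); in particular x_D = (0.0350·340 + 0.2100·220 + 0.5750·960) / 0.52175 = 610.10 / 0.52175 ≈ 1169.3340.
Intermediate flow from P to D: z_PD = a_PD · x_D = 0.10 × 610.10 / 0.52175 = 61.01 / 0.52175 ≈ 116.93.

z_PD = 116.93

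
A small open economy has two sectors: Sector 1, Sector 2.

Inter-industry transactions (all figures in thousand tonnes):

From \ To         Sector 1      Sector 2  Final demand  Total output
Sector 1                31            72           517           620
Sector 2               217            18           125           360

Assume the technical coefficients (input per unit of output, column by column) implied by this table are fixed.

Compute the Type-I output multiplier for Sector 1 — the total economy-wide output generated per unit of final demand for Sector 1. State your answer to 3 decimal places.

m_1 = 1.562

Technical coefficients a_ij = z_ij / X_j:
  a_11 = 31/620 = 0.05, a_21 = 217/620 = 0.35
  a_12 = 72/360 = 0.20, a_22 = 18/360 = 0.05
I − A =
  [   0.95    -0.20]
  [  -0.35     0.95]
det(I−A) = (0.95)(0.95) − (-0.20)(-0.35) = 0.8325
adj(I−A) = [[0.95, 0.20], [0.35, 0.95]]
(I − A)⁻¹ = adj(I−A) / det(I−A) ≈
  [   1.1411     0.2402]
  [   0.4204     1.1411]
The output multiplier for sector j is the column-j sum of the Leontief inverse (I − A)⁻¹ = adj(I−A) / det(I−A).
Column 1 of adj(I−A): (0.95, 0.35); det(I−A) = 0.8325.
m_1 = (0.95 + 0.35) / 0.8325 = 1.30 / 0.8325 ≈ 1.562.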